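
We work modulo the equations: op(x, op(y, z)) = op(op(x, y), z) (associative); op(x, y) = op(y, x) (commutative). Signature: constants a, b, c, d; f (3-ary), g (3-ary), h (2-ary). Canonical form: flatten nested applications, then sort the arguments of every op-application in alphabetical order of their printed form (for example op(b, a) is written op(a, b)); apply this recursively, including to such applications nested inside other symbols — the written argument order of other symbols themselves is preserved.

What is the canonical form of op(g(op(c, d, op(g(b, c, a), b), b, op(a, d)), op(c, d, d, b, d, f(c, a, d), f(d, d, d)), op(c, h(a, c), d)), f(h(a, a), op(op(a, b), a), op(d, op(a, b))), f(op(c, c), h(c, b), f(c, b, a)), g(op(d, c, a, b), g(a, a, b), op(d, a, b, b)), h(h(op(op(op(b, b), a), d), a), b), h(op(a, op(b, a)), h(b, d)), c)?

Canonicalize subterm:  g(op(c, d, op(g(b, c, a), b), b, op(a, d)), op(c, d, d, b, d, f(c, a, d), f(d, d, d)), op(c, h(a, c), d))  →  g(op(a, b, b, c, d, d, g(b, c, a)), op(b, c, d, d, d, f(c, a, d), f(d, d, d)), op(c, d, h(a, c)))
Simplify inside:  f(h(a, a), op(op(a, b), a), op(d, op(a, b)))  →  f(h(a, a), op(a, a, b), op(a, b, d))
Canonicalize subterm:  g(op(d, c, a, b), g(a, a, b), op(d, a, b, b))  →  g(op(a, b, c, d), g(a, a, b), op(a, b, b, d))
Sort:  op(c, f(h(a, a), op(a, a, b), op(a, b, d)), f(op(c, c), h(c, b), f(c, b, a)), g(op(a, b, b, c, d, d, g(b, c, a)), op(b, c, d, d, d, f(c, a, d), f(d, d, d)), op(c, d, h(a, c))), g(op(a, b, c, d), g(a, a, b), op(a, b, b, d)), h(h(op(a, b, b, d), a), b), h(op(a, a, b), h(b, d)))

Answer: op(c, f(h(a, a), op(a, a, b), op(a, b, d)), f(op(c, c), h(c, b), f(c, b, a)), g(op(a, b, b, c, d, d, g(b, c, a)), op(b, c, d, d, d, f(c, a, d), f(d, d, d)), op(c, d, h(a, c))), g(op(a, b, c, d), g(a, a, b), op(a, b, b, d)), h(h(op(a, b, b, d), a), b), h(op(a, a, b), h(b, d)))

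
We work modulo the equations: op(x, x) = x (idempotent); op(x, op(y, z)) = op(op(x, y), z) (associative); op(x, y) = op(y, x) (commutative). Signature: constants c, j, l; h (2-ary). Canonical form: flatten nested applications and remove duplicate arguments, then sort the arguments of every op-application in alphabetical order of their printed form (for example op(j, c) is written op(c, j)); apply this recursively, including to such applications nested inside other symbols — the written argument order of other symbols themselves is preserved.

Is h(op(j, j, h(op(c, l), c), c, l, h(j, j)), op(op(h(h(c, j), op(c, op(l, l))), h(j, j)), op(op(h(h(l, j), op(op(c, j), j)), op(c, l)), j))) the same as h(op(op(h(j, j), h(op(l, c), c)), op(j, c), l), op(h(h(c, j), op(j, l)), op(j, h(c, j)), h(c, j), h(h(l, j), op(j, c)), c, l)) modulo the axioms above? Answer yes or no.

Answer: no — h(op(c, h(j, j), h(op(c, l), c), j, l), op(c, h(h(c, j), op(c, l)), h(h(l, j), op(c, j)), h(j, j), j, l)) vs h(op(c, h(j, j), h(op(c, l), c), j, l), op(c, h(c, j), h(h(c, j), op(j, l)), h(h(l, j), op(c, j)), j, l))

Derivation:
Left:  h(op(j, j, h(op(c, l), c), c, l, h(j, j)), op(op(h(h(c, j), op(c, op(l, l))), h(j, j)), op(op(h(h(l, j), op(op(c, j), j)), op(c, l)), j)))
  Work inside:  op(op(h(h(c, j), op(c, op(l, l))), h(j, j)), op(op(h(h(l, j), op(op(c, j), j)), op(c, l)), j))
  Merge nested applications:  op(h(h(c, j), op(c, op(l, l))), h(j, j), h(h(l, j), op(op(c, j), j)), c, l, j)
  Canonicalize subterm:  h(h(c, j), op(c, op(l, l)))  →  h(h(c, j), op(c, l))
  Inside:  h(h(l, j), op(op(c, j), j))  →  h(h(l, j), op(c, j))
  Sort arguments:  op(c, h(h(c, j), op(c, l)), h(h(l, j), op(c, j)), h(j, j), j, l)
  Put back:  h(op(c, h(j, j), h(op(c, l), c), j, l), op(c, h(h(c, j), op(c, l)), h(h(l, j), op(c, j)), h(j, j), j, l))
Right:  h(op(op(h(j, j), h(op(l, c), c)), op(j, c), l), op(h(h(c, j), op(j, l)), op(j, h(c, j)), h(c, j), h(h(l, j), op(j, c)), c, l))
  Focus inside:  op(h(h(c, j), op(j, l)), op(j, h(c, j)), h(c, j), h(h(l, j), op(j, c)), c, l)
  Un-nest:  op(h(h(c, j), op(j, l)), j, h(c, j), h(c, j), h(h(l, j), op(j, c)), c, l)
  Inside:  h(h(l, j), op(j, c))  →  h(h(l, j), op(c, j))
  Drop duplicates:  drop duplicate h(c, j)
  Sort arguments:  op(c, h(c, j), h(h(c, j), op(j, l)), h(h(l, j), op(c, j)), j, l)
  Reassemble:  h(op(c, h(j, j), h(op(c, l), c), j, l), op(c, h(c, j), h(h(c, j), op(j, l)), h(h(l, j), op(c, j)), j, l))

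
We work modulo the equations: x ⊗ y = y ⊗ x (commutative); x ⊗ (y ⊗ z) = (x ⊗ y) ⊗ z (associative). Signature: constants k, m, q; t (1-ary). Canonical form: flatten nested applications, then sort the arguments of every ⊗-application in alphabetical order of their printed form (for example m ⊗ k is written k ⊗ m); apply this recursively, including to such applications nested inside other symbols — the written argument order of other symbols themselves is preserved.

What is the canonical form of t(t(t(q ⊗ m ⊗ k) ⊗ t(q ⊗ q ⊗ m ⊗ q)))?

Answer: t(t(t(k ⊗ m ⊗ q) ⊗ t(m ⊗ q ⊗ q ⊗ q)))

Derivation:
Descend into:  t(q ⊗ m ⊗ k) ⊗ t(q ⊗ q ⊗ m ⊗ q)
Inside:  t(q ⊗ m ⊗ k)  →  t(k ⊗ m ⊗ q)
Simplify inside:  t(q ⊗ q ⊗ m ⊗ q)  →  t(m ⊗ q ⊗ q ⊗ q)
Order the arguments:  t(k ⊗ m ⊗ q) ⊗ t(m ⊗ q ⊗ q ⊗ q)
Rebuild:  t(t(t(k ⊗ m ⊗ q) ⊗ t(m ⊗ q ⊗ q ⊗ q)))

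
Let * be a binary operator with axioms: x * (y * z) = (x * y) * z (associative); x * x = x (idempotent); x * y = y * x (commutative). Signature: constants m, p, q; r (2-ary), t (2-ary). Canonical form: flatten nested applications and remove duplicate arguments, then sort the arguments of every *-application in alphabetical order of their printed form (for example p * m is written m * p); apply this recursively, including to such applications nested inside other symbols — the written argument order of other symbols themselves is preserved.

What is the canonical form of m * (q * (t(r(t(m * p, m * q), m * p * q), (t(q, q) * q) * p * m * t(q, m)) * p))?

Flatten:  m * q * t(r(t(m * p, m * q), m * p * q), (t(q, q) * q) * p * m * t(q, m)) * p
Inside:  t(r(t(m * p, m * q), m * p * q), (t(q, q) * q) * p * m * t(q, m))  →  t(r(t(m * p, m * q), m * p * q), m * p * q * t(q, m) * t(q, q))
Order the arguments:  m * p * q * t(r(t(m * p, m * q), m * p * q), m * p * q * t(q, m) * t(q, q))

Answer: m * p * q * t(r(t(m * p, m * q), m * p * q), m * p * q * t(q, m) * t(q, q))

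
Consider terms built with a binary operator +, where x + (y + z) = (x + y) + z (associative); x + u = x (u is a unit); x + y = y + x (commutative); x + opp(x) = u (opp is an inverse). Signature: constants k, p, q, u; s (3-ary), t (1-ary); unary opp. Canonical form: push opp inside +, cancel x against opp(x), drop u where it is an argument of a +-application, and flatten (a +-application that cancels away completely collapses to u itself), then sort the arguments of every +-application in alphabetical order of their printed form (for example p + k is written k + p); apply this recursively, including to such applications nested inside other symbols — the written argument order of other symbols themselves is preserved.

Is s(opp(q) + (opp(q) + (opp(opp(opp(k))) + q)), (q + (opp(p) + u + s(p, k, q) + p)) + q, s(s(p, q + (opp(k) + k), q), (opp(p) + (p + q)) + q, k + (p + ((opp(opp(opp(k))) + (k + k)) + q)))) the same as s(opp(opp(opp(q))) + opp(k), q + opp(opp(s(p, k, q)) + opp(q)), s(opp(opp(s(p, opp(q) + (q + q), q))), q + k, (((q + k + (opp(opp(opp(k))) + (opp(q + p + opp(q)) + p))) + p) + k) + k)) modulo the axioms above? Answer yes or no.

Left:  s(opp(q) + (opp(q) + (opp(opp(opp(k))) + q)), (q + (opp(p) + u + s(p, k, q) + p)) + q, s(s(p, q + (opp(k) + k), q), (opp(p) + (p + q)) + q, k + (p + ((opp(opp(opp(k))) + (k + k)) + q))))
  Descend into:  k + (p + ((opp(opp(opp(k))) + (k + k)) + q))
  Push opp inside:  distribute opp over + and collapse double opp
  Collect:  k + k + p + q
  Reassemble:  s(opp(k) + opp(q), q + q + s(p, k, q), s(s(p, q, q), q + q, k + k + p + q))
Right:  s(opp(opp(opp(q))) + opp(k), q + opp(opp(s(p, k, q)) + opp(q)), s(opp(opp(s(p, opp(q) + (q + q), q))), q + k, (((q + k + (opp(opp(opp(k))) + (opp(q + p + opp(q)) + p))) + p) + k) + k))
  Focus inside:  (((q + k + (opp(opp(opp(k))) + (opp(q + p + opp(q)) + p))) + p) + k) + k
  Push opp inside:  distribute opp over + and collapse double opp
  Combine occurrences:  q + k + k + p
  Sort:  k + k + p + q
  Rebuild:  s(opp(k) + opp(q), q + q + s(p, k, q), s(s(p, q, q), k + q, k + k + p + q))

Answer: no — s(opp(k) + opp(q), q + q + s(p, k, q), s(s(p, q, q), q + q, k + k + p + q)) vs s(opp(k) + opp(q), q + q + s(p, k, q), s(s(p, q, q), k + q, k + k + p + q))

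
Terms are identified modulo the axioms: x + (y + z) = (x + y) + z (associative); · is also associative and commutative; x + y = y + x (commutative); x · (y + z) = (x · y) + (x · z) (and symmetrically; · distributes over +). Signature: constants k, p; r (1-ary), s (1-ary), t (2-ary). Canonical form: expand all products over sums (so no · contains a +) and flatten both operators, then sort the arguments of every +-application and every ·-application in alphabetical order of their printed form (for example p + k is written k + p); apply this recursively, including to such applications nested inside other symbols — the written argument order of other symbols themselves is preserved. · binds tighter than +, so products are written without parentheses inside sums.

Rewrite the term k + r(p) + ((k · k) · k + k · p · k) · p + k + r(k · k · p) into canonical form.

Expand:  k + r(p) + k · k · k · p + k · k · p · p + k + r(k · k · p)
Order the arguments:  k + k + k · k · k · p + k · k · p · p + r(k · k · p) + r(p)

Answer: k + k + k · k · k · p + k · k · p · p + r(k · k · p) + r(p)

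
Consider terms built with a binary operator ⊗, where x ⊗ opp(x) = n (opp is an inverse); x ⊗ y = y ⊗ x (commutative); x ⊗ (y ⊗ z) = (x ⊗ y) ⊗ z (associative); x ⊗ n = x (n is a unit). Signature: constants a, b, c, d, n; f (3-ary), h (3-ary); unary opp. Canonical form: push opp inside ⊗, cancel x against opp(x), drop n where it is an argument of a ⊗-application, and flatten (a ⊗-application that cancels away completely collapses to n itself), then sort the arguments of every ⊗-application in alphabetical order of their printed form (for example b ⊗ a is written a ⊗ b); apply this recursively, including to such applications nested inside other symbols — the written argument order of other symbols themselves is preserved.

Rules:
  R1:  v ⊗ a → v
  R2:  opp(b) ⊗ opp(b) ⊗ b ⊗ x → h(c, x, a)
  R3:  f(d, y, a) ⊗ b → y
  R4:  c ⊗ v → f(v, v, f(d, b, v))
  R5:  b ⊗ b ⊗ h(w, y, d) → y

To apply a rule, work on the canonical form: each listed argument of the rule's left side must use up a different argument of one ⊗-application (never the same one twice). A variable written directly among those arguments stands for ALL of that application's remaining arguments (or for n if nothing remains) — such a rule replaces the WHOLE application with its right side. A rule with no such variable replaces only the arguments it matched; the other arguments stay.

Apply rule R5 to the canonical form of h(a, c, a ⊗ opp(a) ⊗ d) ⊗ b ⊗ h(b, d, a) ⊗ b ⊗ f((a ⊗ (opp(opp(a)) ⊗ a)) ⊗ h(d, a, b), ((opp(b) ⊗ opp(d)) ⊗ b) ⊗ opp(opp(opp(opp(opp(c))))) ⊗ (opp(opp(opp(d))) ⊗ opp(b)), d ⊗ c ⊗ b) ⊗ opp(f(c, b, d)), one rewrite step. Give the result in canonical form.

Canonical form:  b ⊗ b ⊗ f(a ⊗ a ⊗ a ⊗ h(d, a, b), opp(b) ⊗ opp(c) ⊗ opp(d) ⊗ opp(d), b ⊗ c ⊗ d) ⊗ h(a, c, d) ⊗ h(b, d, a) ⊗ opp(f(c, b, d))
Match R5:  consume b, b, h(a, c, d);  w := a, y := c
Giving:  c ⊗ f(a ⊗ a ⊗ a ⊗ h(d, a, b), opp(b) ⊗ opp(c) ⊗ opp(d) ⊗ opp(d), b ⊗ c ⊗ d) ⊗ h(b, d, a) ⊗ opp(f(c, b, d))

Answer: c ⊗ f(a ⊗ a ⊗ a ⊗ h(d, a, b), opp(b) ⊗ opp(c) ⊗ opp(d) ⊗ opp(d), b ⊗ c ⊗ d) ⊗ h(b, d, a) ⊗ opp(f(c, b, d))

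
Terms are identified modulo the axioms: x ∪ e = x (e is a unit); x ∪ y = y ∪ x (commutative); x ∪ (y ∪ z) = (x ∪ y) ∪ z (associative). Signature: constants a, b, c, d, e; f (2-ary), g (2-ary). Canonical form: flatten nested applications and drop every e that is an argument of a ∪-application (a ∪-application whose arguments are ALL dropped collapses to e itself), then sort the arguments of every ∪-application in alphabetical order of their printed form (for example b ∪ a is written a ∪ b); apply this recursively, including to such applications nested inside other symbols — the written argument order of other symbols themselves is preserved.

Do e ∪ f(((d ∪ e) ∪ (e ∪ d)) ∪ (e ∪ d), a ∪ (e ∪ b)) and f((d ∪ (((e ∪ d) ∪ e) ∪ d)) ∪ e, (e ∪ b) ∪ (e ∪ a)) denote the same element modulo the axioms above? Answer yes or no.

Answer: yes — both canonical forms are f(d ∪ d ∪ d, a ∪ b)

Derivation:
Left:  e ∪ f(((d ∪ e) ∪ (e ∪ d)) ∪ (e ∪ d), a ∪ (e ∪ b))
  Simplify inside:  f(((d ∪ e) ∪ (e ∪ d)) ∪ (e ∪ d), a ∪ (e ∪ b))  →  f(d ∪ d ∪ d, a ∪ b)
  Unit:  drop e
  Sort arguments:  f(d ∪ d ∪ d, a ∪ b)
Right:  f((d ∪ (((e ∪ d) ∪ e) ∪ d)) ∪ e, (e ∪ b) ∪ (e ∪ a))
  Work inside:  (d ∪ (((e ∪ d) ∪ e) ∪ d)) ∪ e
  Un-nest:  d ∪ e ∪ d ∪ e ∪ d ∪ e
  Unit:  drop e (×3)
  Order the arguments:  d ∪ d ∪ d
  Reassemble:  f(d ∪ d ∪ d, a ∪ b)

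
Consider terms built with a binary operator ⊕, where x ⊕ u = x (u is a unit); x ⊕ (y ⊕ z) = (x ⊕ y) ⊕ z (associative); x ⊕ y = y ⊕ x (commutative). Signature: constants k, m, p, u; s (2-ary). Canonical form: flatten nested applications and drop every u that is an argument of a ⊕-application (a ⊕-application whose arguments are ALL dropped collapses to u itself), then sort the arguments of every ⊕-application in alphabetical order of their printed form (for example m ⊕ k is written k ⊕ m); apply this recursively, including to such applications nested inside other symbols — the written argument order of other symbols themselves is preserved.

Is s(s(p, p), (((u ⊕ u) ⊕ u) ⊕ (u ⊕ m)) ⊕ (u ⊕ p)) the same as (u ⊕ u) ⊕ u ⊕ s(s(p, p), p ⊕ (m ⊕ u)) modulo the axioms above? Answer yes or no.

Answer: yes — both canonical forms are s(s(p, p), m ⊕ p)

Derivation:
Left:  s(s(p, p), (((u ⊕ u) ⊕ u) ⊕ (u ⊕ m)) ⊕ (u ⊕ p))
  Work inside:  (((u ⊕ u) ⊕ u) ⊕ (u ⊕ m)) ⊕ (u ⊕ p)
  Merge nested applications:  u ⊕ u ⊕ u ⊕ u ⊕ m ⊕ u ⊕ p
  Unit:  drop u (×5)
  Sort:  m ⊕ p
  Put back:  s(s(p, p), m ⊕ p)
Right:  (u ⊕ u) ⊕ u ⊕ s(s(p, p), p ⊕ (m ⊕ u))
  Flatten:  u ⊕ u ⊕ u ⊕ s(s(p, p), p ⊕ (m ⊕ u))
  Inside:  s(s(p, p), p ⊕ (m ⊕ u))  →  s(s(p, p), m ⊕ p)
  Unit:  drop u (×3)
  Order the arguments:  s(s(p, p), m ⊕ p)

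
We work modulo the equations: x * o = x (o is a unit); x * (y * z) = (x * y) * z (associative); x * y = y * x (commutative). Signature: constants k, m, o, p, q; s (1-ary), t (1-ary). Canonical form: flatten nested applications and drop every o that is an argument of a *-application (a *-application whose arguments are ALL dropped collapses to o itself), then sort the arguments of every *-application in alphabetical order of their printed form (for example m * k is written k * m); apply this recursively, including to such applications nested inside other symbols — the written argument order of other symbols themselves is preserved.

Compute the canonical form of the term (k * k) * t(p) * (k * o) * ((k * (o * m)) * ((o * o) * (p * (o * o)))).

Answer: k * k * k * k * m * p * t(p)

Derivation:
Flatten:  k * k * t(p) * k * o * k * o * m * o * o * p * o * o
Drop the unit:  drop o (×6)
Sort:  k * k * k * k * m * p * t(p)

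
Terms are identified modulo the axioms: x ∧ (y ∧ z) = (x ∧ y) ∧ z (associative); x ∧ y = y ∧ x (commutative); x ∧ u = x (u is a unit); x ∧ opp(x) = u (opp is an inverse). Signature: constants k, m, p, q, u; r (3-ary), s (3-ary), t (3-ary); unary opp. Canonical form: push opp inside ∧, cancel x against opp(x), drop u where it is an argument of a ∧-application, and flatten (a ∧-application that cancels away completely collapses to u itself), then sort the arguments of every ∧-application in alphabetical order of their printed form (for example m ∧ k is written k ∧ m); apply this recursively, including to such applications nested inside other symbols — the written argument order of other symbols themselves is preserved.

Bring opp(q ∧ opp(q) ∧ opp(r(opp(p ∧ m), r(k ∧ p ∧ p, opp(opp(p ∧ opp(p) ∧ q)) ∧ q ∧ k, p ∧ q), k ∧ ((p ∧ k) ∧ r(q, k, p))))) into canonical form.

Answer: r(opp(m) ∧ opp(p), r(k ∧ p ∧ p, k ∧ q ∧ q, p ∧ q), k ∧ k ∧ p ∧ r(q, k, p))

Derivation:
Push opp inside:  distribute opp over ∧ and collapse double opp
Cancel inverse pairs:  q cancels
Collect terms:  r(opp(m) ∧ opp(p), r(k ∧ p ∧ p, k ∧ q ∧ q, p ∧ q), k ∧ k ∧ p ∧ r(q, k, p))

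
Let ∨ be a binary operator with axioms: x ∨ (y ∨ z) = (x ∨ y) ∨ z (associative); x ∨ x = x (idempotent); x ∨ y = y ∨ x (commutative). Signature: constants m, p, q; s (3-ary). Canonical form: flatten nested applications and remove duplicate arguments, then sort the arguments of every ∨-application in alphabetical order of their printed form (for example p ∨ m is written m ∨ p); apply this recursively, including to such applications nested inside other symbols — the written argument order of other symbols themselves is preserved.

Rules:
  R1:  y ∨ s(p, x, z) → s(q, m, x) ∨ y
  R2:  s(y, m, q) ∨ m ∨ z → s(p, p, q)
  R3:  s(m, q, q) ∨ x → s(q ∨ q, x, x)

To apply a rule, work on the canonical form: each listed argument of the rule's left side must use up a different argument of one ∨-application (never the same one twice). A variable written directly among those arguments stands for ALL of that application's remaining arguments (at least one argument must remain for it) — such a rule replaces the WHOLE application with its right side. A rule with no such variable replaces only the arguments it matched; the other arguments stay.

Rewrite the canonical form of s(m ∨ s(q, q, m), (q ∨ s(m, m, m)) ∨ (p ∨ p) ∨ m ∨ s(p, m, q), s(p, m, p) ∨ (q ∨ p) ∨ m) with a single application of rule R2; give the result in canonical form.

Answer: s(m ∨ s(q, q, m), s(p, p, q), m ∨ p ∨ q ∨ s(p, m, p))

Derivation:
Canonical form:  s(m ∨ s(q, q, m), m ∨ p ∨ q ∨ s(m, m, m) ∨ s(p, m, q), m ∨ p ∨ q ∨ s(p, m, p))
R2 matches:  uses m, s(p, m, q);  y := p, z := p ∨ q ∨ s(m, m, m)
The variable takes the whole remainder — replace the entire application.
Giving:  s(m ∨ s(q, q, m), s(p, p, q), m ∨ p ∨ q ∨ s(p, m, p))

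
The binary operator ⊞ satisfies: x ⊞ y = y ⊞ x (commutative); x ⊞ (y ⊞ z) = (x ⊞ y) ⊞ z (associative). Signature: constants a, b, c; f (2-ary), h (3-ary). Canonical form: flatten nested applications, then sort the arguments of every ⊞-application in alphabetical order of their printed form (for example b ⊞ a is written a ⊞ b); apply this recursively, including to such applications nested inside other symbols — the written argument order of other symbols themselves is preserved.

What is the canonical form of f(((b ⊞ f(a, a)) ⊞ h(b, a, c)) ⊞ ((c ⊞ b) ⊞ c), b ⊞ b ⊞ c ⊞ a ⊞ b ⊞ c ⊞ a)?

Focus inside:  ((b ⊞ f(a, a)) ⊞ h(b, a, c)) ⊞ ((c ⊞ b) ⊞ c)
Merge nested applications:  b ⊞ f(a, a) ⊞ h(b, a, c) ⊞ c ⊞ b ⊞ c
Sort arguments:  b ⊞ b ⊞ c ⊞ c ⊞ f(a, a) ⊞ h(b, a, c)
Put back:  f(b ⊞ b ⊞ c ⊞ c ⊞ f(a, a) ⊞ h(b, a, c), a ⊞ a ⊞ b ⊞ b ⊞ b ⊞ c ⊞ c)

Answer: f(b ⊞ b ⊞ c ⊞ c ⊞ f(a, a) ⊞ h(b, a, c), a ⊞ a ⊞ b ⊞ b ⊞ b ⊞ c ⊞ c)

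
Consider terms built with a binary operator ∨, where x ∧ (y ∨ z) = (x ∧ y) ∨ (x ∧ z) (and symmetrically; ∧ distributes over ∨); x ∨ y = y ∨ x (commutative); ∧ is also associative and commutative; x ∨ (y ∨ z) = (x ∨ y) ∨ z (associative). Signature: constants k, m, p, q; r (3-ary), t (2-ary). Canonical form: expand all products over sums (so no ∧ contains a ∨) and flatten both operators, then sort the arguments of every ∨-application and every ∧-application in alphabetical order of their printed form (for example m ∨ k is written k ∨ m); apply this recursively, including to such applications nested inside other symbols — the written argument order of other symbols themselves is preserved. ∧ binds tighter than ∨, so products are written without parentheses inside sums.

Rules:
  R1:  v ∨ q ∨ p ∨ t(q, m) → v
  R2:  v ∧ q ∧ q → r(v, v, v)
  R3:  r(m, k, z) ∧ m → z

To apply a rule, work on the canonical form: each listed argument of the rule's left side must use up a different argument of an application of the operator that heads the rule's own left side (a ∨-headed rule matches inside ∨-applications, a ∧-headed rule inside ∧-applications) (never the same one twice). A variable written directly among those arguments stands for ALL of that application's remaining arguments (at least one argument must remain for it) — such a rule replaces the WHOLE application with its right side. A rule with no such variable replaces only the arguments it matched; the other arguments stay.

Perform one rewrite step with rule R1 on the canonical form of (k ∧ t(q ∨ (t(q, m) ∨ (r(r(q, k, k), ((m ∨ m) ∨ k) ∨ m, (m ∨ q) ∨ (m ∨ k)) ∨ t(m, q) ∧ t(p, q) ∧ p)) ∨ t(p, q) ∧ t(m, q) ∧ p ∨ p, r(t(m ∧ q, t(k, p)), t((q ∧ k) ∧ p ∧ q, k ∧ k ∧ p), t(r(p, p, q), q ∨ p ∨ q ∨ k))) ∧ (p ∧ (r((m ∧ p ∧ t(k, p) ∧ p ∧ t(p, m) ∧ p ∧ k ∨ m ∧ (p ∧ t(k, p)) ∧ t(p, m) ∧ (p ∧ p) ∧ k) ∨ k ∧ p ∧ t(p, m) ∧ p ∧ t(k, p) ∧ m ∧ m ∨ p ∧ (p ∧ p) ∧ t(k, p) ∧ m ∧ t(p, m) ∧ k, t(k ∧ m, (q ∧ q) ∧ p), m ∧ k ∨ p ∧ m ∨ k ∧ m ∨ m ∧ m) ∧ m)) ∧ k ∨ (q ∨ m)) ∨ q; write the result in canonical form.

Canonical form:  k ∧ k ∧ m ∧ p ∧ r(k ∧ m ∧ m ∧ p ∧ p ∧ t(k, p) ∧ t(p, m) ∨ k ∧ m ∧ p ∧ p ∧ p ∧ t(k, p) ∧ t(p, m) ∨ k ∧ m ∧ p ∧ p ∧ p ∧ t(k, p) ∧ t(p, m) ∨ k ∧ m ∧ p ∧ p ∧ p ∧ t(k, p) ∧ t(p, m), t(k ∧ m, p ∧ q ∧ q), k ∧ m ∨ k ∧ m ∨ m ∧ m ∨ m ∧ p) ∧ t(p ∨ p ∧ t(m, q) ∧ t(p, q) ∨ p ∧ t(m, q) ∧ t(p, q) ∨ q ∨ r(r(q, k, k), k ∨ m ∨ m ∨ m, k ∨ m ∨ m ∨ q) ∨ t(q, m), r(t(m ∧ q, t(k, p)), t(k ∧ p ∧ q ∧ q, k ∧ k ∧ p), t(r(p, p, q), k ∨ p ∨ q ∨ q))) ∨ m ∨ q ∨ q
Apply R1:  consuming p, q, t(q, m);  v := p ∧ t(m, q) ∧ t(p, q) ∨ p ∧ t(m, q) ∧ t(p, q) ∨ r(r(q, k, k), k ∨ m ∨ m ∨ m, k ∨ m ∨ m ∨ q)
The extension variable absorbs all remaining arguments, so the whole application is rewritten.
Giving:  k ∧ k ∧ m ∧ p ∧ r(k ∧ m ∧ m ∧ p ∧ p ∧ t(k, p) ∧ t(p, m) ∨ k ∧ m ∧ p ∧ p ∧ p ∧ t(k, p) ∧ t(p, m) ∨ k ∧ m ∧ p ∧ p ∧ p ∧ t(k, p) ∧ t(p, m) ∨ k ∧ m ∧ p ∧ p ∧ p ∧ t(k, p) ∧ t(p, m), t(k ∧ m, p ∧ q ∧ q), k ∧ m ∨ k ∧ m ∨ m ∧ m ∨ m ∧ p) ∧ t(p ∧ t(m, q) ∧ t(p, q) ∨ p ∧ t(m, q) ∧ t(p, q) ∨ r(r(q, k, k), k ∨ m ∨ m ∨ m, k ∨ m ∨ m ∨ q), r(t(m ∧ q, t(k, p)), t(k ∧ p ∧ q ∧ q, k ∧ k ∧ p), t(r(p, p, q), k ∨ p ∨ q ∨ q))) ∨ m ∨ q ∨ q

Answer: k ∧ k ∧ m ∧ p ∧ r(k ∧ m ∧ m ∧ p ∧ p ∧ t(k, p) ∧ t(p, m) ∨ k ∧ m ∧ p ∧ p ∧ p ∧ t(k, p) ∧ t(p, m) ∨ k ∧ m ∧ p ∧ p ∧ p ∧ t(k, p) ∧ t(p, m) ∨ k ∧ m ∧ p ∧ p ∧ p ∧ t(k, p) ∧ t(p, m), t(k ∧ m, p ∧ q ∧ q), k ∧ m ∨ k ∧ m ∨ m ∧ m ∨ m ∧ p) ∧ t(p ∧ t(m, q) ∧ t(p, q) ∨ p ∧ t(m, q) ∧ t(p, q) ∨ r(r(q, k, k), k ∨ m ∨ m ∨ m, k ∨ m ∨ m ∨ q), r(t(m ∧ q, t(k, p)), t(k ∧ p ∧ q ∧ q, k ∧ k ∧ p), t(r(p, p, q), k ∨ p ∨ q ∨ q))) ∨ m ∨ q ∨ q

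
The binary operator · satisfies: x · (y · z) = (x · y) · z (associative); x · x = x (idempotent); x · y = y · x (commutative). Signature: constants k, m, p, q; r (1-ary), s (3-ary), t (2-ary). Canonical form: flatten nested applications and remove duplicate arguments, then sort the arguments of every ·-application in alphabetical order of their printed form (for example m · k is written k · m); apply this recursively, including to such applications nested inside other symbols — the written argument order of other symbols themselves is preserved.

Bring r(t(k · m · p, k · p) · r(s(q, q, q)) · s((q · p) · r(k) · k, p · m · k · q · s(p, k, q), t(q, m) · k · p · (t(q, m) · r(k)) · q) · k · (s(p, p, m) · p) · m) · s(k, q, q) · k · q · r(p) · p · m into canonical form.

Answer: k · m · p · q · r(k · m · p · r(s(q, q, q)) · s(k · p · q · r(k), k · m · p · q · s(p, k, q), k · p · q · r(k) · t(q, m)) · s(p, p, m) · t(k · m · p, k · p)) · r(p) · s(k, q, q)

Derivation:
Inside:  r(t(k · m · p, k · p) · r(s(q, q, q)) · s((q · p) · r(k) · k, p · m · k · q · s(p, k, q), t(q, m) · k · p · (t(q, m) · r(k)) · q) · k · (s(p, p, m) · p) · m)  →  r(k · m · p · r(s(q, q, q)) · s(k · p · q · r(k), k · m · p · q · s(p, k, q), k · p · q · r(k) · t(q, m)) · s(p, p, m) · t(k · m · p, k · p))
Sort arguments:  k · m · p · q · r(k · m · p · r(s(q, q, q)) · s(k · p · q · r(k), k · m · p · q · s(p, k, q), k · p · q · r(k) · t(q, m)) · s(p, p, m) · t(k · m · p, k · p)) · r(p) · s(k, q, q)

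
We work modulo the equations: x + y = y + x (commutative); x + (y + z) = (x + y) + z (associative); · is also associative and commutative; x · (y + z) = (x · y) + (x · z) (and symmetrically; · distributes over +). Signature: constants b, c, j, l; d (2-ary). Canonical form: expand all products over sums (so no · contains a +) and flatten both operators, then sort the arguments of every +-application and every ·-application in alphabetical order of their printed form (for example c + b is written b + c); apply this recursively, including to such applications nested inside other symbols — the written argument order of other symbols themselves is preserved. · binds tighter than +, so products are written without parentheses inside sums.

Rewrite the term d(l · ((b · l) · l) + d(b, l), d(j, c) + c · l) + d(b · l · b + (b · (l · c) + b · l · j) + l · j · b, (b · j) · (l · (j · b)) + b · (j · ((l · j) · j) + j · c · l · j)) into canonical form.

Distribute:  d(b · l · l · l + d(b, l), c · l + d(j, c)) + d(b · b · l + b · c · l + b · j · l + b · j · l, b · b · j · j · l + b · c · j · j · l + b · j · j · j · l)
Sort arguments:  d(b · b · l + b · c · l + b · j · l + b · j · l, b · b · j · j · l + b · c · j · j · l + b · j · j · j · l) + d(b · l · l · l + d(b, l), c · l + d(j, c))

Answer: d(b · b · l + b · c · l + b · j · l + b · j · l, b · b · j · j · l + b · c · j · j · l + b · j · j · j · l) + d(b · l · l · l + d(b, l), c · l + d(j, c))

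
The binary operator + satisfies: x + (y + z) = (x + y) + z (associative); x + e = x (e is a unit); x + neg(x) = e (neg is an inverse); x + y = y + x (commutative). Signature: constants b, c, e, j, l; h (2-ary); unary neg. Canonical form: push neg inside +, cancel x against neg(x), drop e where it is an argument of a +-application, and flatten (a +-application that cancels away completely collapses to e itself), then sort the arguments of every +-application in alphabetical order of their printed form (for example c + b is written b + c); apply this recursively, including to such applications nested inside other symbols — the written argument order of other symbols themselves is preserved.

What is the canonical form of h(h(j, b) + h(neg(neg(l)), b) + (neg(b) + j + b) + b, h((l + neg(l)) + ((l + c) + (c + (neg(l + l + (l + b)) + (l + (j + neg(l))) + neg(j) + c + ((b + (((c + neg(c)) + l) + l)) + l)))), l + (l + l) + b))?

Answer: h(b + h(j, b) + h(l, b) + j, h(c + c + c + l, b + l + l + l))

Derivation:
Descend into:  (l + neg(l)) + ((l + c) + (c + (neg(l + l + (l + b)) + (l + (j + neg(l))) + neg(j) + c + ((b + (((c + neg(c)) + l) + l)) + l))))
Push neg inside:  distribute neg over + and collapse double neg
Cancel inverse pairs:  b cancels; j cancels
Combine occurrences:  l + c + c + c
Order the arguments:  c + c + c + l
Put back:  h(b + h(j, b) + h(l, b) + j, h(c + c + c + l, b + l + l + l))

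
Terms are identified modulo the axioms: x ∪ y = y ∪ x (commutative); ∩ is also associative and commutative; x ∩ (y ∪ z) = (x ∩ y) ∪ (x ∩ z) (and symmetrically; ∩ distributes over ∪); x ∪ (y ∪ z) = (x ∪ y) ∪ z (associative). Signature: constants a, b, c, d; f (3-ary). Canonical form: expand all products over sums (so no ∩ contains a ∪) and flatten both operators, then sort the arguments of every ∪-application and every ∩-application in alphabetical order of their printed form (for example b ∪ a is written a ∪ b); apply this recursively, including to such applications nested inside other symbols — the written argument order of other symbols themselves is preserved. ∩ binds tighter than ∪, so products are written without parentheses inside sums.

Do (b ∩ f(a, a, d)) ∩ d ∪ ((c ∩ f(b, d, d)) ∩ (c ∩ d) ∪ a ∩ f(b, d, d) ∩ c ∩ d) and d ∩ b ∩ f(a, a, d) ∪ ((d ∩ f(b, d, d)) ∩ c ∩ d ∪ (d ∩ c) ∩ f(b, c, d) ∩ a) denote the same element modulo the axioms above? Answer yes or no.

Left:  (b ∩ f(a, a, d)) ∩ d ∪ ((c ∩ f(b, d, d)) ∩ (c ∩ d) ∪ a ∩ f(b, d, d) ∩ c ∩ d)
  Un-nest:  b ∩ d ∩ f(a, a, d) ∪ c ∩ c ∩ d ∩ f(b, d, d) ∪ a ∩ c ∩ d ∩ f(b, d, d)
  Sort:  a ∩ c ∩ d ∩ f(b, d, d) ∪ b ∩ d ∩ f(a, a, d) ∪ c ∩ c ∩ d ∩ f(b, d, d)
Right:  d ∩ b ∩ f(a, a, d) ∪ ((d ∩ f(b, d, d)) ∩ c ∩ d ∪ (d ∩ c) ∩ f(b, c, d) ∩ a)
  Un-nest:  b ∩ d ∩ f(a, a, d) ∪ c ∩ d ∩ d ∩ f(b, d, d) ∪ a ∩ c ∩ d ∩ f(b, c, d)
  Sort:  a ∩ c ∩ d ∩ f(b, c, d) ∪ b ∩ d ∩ f(a, a, d) ∪ c ∩ d ∩ d ∩ f(b, d, d)

Answer: no — a ∩ c ∩ d ∩ f(b, d, d) ∪ b ∩ d ∩ f(a, a, d) ∪ c ∩ c ∩ d ∩ f(b, d, d) vs a ∩ c ∩ d ∩ f(b, c, d) ∪ b ∩ d ∩ f(a, a, d) ∪ c ∩ d ∩ d ∩ f(b, d, d)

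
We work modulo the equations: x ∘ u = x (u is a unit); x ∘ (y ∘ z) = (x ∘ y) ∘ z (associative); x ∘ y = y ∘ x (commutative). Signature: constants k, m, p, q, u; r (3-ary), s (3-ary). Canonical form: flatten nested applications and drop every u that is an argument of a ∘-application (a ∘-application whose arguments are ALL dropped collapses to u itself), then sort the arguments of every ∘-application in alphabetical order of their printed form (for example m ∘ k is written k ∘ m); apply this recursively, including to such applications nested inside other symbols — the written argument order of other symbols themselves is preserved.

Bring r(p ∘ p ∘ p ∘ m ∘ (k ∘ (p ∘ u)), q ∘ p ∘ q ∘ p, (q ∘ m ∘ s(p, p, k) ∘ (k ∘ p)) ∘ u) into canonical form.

Answer: r(k ∘ m ∘ p ∘ p ∘ p ∘ p, p ∘ p ∘ q ∘ q, k ∘ m ∘ p ∘ q ∘ s(p, p, k))

Derivation:
Focus inside:  (q ∘ m ∘ s(p, p, k) ∘ (k ∘ p)) ∘ u
Un-nest:  q ∘ m ∘ s(p, p, k) ∘ k ∘ p ∘ u
Units out:  drop u
Order the arguments:  k ∘ m ∘ p ∘ q ∘ s(p, p, k)
Reassemble:  r(k ∘ m ∘ p ∘ p ∘ p ∘ p, p ∘ p ∘ q ∘ q, k ∘ m ∘ p ∘ q ∘ s(p, p, k))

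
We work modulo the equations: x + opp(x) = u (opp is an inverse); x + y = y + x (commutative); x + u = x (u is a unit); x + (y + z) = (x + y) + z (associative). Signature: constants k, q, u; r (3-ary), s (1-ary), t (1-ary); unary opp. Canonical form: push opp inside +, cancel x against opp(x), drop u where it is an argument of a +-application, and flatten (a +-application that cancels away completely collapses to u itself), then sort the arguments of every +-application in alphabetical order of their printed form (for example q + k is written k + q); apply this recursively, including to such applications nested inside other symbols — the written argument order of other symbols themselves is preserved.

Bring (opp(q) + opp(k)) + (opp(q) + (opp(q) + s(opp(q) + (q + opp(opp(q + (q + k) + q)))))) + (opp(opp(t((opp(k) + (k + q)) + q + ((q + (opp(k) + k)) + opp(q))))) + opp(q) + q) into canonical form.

Push opp inside:  distribute opp over + and collapse double opp
Combine occurrences:  opp(q) + opp(q) + opp(q) + opp(k) + s(k + q + q + q) + t(q + q)
Sort:  opp(k) + opp(q) + opp(q) + opp(q) + s(k + q + q + q) + t(q + q)

Answer: opp(k) + opp(q) + opp(q) + opp(q) + s(k + q + q + q) + t(q + q)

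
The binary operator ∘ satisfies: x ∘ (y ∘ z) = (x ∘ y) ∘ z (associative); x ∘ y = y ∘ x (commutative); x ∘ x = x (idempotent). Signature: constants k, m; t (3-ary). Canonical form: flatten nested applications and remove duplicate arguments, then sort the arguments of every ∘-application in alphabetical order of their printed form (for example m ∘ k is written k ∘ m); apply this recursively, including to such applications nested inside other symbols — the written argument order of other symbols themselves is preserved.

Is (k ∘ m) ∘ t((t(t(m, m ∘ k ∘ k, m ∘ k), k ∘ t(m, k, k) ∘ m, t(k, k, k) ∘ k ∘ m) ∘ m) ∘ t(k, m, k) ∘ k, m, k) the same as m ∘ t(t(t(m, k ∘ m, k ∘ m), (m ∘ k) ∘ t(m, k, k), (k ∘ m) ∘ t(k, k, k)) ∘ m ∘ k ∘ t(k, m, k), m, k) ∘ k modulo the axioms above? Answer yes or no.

Left:  (k ∘ m) ∘ t((t(t(m, m ∘ k ∘ k, m ∘ k), k ∘ t(m, k, k) ∘ m, t(k, k, k) ∘ k ∘ m) ∘ m) ∘ t(k, m, k) ∘ k, m, k)
  Flatten:  k ∘ m ∘ t((t(t(m, m ∘ k ∘ k, m ∘ k), k ∘ t(m, k, k) ∘ m, t(k, k, k) ∘ k ∘ m) ∘ m) ∘ t(k, m, k) ∘ k, m, k)
  Canonicalize subterm:  t((t(t(m, m ∘ k ∘ k, m ∘ k), k ∘ t(m, k, k) ∘ m, t(k, k, k) ∘ k ∘ m) ∘ m) ∘ t(k, m, k) ∘ k, m, k)  →  t(k ∘ m ∘ t(k, m, k) ∘ t(t(m, k ∘ m, k ∘ m), k ∘ m ∘ t(m, k, k), k ∘ m ∘ t(k, k, k)), m, k)
  Sort:  k ∘ m ∘ t(k ∘ m ∘ t(k, m, k) ∘ t(t(m, k ∘ m, k ∘ m), k ∘ m ∘ t(m, k, k), k ∘ m ∘ t(k, k, k)), m, k)
Right:  m ∘ t(t(t(m, k ∘ m, k ∘ m), (m ∘ k) ∘ t(m, k, k), (k ∘ m) ∘ t(k, k, k)) ∘ m ∘ k ∘ t(k, m, k), m, k) ∘ k
  Canonicalize subterm:  t(t(t(m, k ∘ m, k ∘ m), (m ∘ k) ∘ t(m, k, k), (k ∘ m) ∘ t(k, k, k)) ∘ m ∘ k ∘ t(k, m, k), m, k)  →  t(k ∘ m ∘ t(k, m, k) ∘ t(t(m, k ∘ m, k ∘ m), k ∘ m ∘ t(m, k, k), k ∘ m ∘ t(k, k, k)), m, k)
  Order the arguments:  k ∘ m ∘ t(k ∘ m ∘ t(k, m, k) ∘ t(t(m, k ∘ m, k ∘ m), k ∘ m ∘ t(m, k, k), k ∘ m ∘ t(k, k, k)), m, k)

Answer: yes — both canonical forms are k ∘ m ∘ t(k ∘ m ∘ t(k, m, k) ∘ t(t(m, k ∘ m, k ∘ m), k ∘ m ∘ t(m, k, k), k ∘ m ∘ t(k, k, k)), m, k)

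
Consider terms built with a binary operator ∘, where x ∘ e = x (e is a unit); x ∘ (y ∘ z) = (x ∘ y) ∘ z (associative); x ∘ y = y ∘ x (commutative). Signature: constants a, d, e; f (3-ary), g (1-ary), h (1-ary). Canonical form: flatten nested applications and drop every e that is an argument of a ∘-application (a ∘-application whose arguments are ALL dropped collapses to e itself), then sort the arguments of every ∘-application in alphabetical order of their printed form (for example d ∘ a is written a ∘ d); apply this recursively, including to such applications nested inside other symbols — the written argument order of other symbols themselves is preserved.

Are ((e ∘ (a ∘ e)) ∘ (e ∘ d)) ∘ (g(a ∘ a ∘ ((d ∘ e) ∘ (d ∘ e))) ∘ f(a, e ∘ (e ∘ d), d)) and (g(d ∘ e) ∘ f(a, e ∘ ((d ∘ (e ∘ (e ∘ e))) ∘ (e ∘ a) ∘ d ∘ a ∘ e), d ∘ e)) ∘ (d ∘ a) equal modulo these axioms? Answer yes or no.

Left:  ((e ∘ (a ∘ e)) ∘ (e ∘ d)) ∘ (g(a ∘ a ∘ ((d ∘ e) ∘ (d ∘ e))) ∘ f(a, e ∘ (e ∘ d), d))
  Merge nested applications:  e ∘ a ∘ e ∘ e ∘ d ∘ g(a ∘ a ∘ ((d ∘ e) ∘ (d ∘ e))) ∘ f(a, e ∘ (e ∘ d), d)
  Canonicalize subterm:  g(a ∘ a ∘ ((d ∘ e) ∘ (d ∘ e)))  →  g(a ∘ a ∘ d ∘ d)
  Inside:  f(a, e ∘ (e ∘ d), d)  →  f(a, d, d)
  Drop the unit:  drop e (×3)
  Sort arguments:  a ∘ d ∘ f(a, d, d) ∘ g(a ∘ a ∘ d ∘ d)
Right:  (g(d ∘ e) ∘ f(a, e ∘ ((d ∘ (e ∘ (e ∘ e))) ∘ (e ∘ a) ∘ d ∘ a ∘ e), d ∘ e)) ∘ (d ∘ a)
  Flatten:  g(d ∘ e) ∘ f(a, e ∘ ((d ∘ (e ∘ (e ∘ e))) ∘ (e ∘ a) ∘ d ∘ a ∘ e), d ∘ e) ∘ d ∘ a
  Inside:  g(d ∘ e)  →  g(d)
  Inside:  f(a, e ∘ ((d ∘ (e ∘ (e ∘ e))) ∘ (e ∘ a) ∘ d ∘ a ∘ e), d ∘ e)  →  f(a, a ∘ a ∘ d ∘ d, d)
  Sort:  a ∘ d ∘ f(a, a ∘ a ∘ d ∘ d, d) ∘ g(d)

Answer: no — a ∘ d ∘ f(a, d, d) ∘ g(a ∘ a ∘ d ∘ d) vs a ∘ d ∘ f(a, a ∘ a ∘ d ∘ d, d) ∘ g(d)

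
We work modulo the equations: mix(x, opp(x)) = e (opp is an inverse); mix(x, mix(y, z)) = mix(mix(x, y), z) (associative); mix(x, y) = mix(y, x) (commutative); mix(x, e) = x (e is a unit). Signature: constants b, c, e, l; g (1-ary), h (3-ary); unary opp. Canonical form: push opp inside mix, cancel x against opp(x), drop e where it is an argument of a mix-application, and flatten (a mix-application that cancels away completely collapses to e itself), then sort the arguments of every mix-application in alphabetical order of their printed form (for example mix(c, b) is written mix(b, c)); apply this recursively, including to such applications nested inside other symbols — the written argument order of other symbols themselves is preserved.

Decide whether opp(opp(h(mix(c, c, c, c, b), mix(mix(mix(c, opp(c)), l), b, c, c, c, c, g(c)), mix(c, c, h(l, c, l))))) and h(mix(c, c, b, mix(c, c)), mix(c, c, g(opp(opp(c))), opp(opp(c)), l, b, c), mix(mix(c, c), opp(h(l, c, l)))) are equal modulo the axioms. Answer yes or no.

Answer: no — h(mix(b, c, c, c, c), mix(b, c, c, c, c, g(c), l), mix(c, c, h(l, c, l))) vs h(mix(b, c, c, c, c), mix(b, c, c, c, c, g(c), l), mix(c, c, opp(h(l, c, l))))

Derivation:
Left:  opp(opp(h(mix(c, c, c, c, b), mix(mix(mix(c, opp(c)), l), b, c, c, c, c, g(c)), mix(c, c, h(l, c, l)))))
  Push opp inside:  distribute opp over mix and collapse double opp
  Combine occurrences:  h(mix(b, c, c, c, c), mix(b, c, c, c, c, g(c), l), mix(c, c, h(l, c, l)))
Right:  h(mix(c, c, b, mix(c, c)), mix(c, c, g(opp(opp(c))), opp(opp(c)), l, b, c), mix(mix(c, c), opp(h(l, c, l))))
  Work inside:  mix(c, c, g(opp(opp(c))), opp(opp(c)), l, b, c)
  Push opp inside:  distribute opp over mix and collapse double opp
  Collect terms:  mix(c, c, c, c, g(c), l, b)
  Order the arguments:  mix(b, c, c, c, c, g(c), l)
  Rebuild:  h(mix(b, c, c, c, c), mix(b, c, c, c, c, g(c), l), mix(c, c, opp(h(l, c, l))))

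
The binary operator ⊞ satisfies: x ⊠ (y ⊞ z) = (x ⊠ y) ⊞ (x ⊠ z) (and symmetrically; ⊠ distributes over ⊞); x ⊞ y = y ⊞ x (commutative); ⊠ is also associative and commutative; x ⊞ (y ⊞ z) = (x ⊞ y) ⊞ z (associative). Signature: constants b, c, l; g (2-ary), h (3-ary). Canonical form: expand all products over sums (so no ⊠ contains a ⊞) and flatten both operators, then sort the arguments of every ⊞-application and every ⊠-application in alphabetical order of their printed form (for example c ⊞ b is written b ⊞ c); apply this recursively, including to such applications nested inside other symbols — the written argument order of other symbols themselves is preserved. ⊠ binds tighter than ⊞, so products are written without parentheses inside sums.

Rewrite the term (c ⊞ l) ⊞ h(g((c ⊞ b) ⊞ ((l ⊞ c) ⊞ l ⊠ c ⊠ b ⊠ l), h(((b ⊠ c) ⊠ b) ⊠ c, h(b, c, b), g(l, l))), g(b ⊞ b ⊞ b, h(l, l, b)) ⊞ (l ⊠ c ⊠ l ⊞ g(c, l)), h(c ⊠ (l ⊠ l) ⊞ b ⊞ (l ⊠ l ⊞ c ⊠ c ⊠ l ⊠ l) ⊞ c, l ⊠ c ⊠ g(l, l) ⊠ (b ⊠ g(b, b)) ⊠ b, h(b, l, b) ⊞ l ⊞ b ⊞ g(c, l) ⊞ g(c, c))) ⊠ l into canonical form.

Answer: c ⊞ h(g(b ⊞ b ⊠ c ⊠ l ⊠ l ⊞ c ⊞ c ⊞ l, h(b ⊠ b ⊠ c ⊠ c, h(b, c, b), g(l, l))), c ⊠ l ⊠ l ⊞ g(b ⊞ b ⊞ b, h(l, l, b)) ⊞ g(c, l), h(b ⊞ c ⊞ c ⊠ c ⊠ l ⊠ l ⊞ c ⊠ l ⊠ l ⊞ l ⊠ l, b ⊠ b ⊠ c ⊠ g(b, b) ⊠ g(l, l) ⊠ l, b ⊞ g(c, c) ⊞ g(c, l) ⊞ h(b, l, b) ⊞ l)) ⊠ l ⊞ l

Derivation:
Un-nest:  c ⊞ l ⊞ h(g(b ⊞ b ⊠ c ⊠ l ⊠ l ⊞ c ⊞ c ⊞ l, h(b ⊠ b ⊠ c ⊠ c, h(b, c, b), g(l, l))), c ⊠ l ⊠ l ⊞ g(b ⊞ b ⊞ b, h(l, l, b)) ⊞ g(c, l), h(b ⊞ c ⊞ c ⊠ c ⊠ l ⊠ l ⊞ c ⊠ l ⊠ l ⊞ l ⊠ l, b ⊠ b ⊠ c ⊠ g(b, b) ⊠ g(l, l) ⊠ l, b ⊞ g(c, c) ⊞ g(c, l) ⊞ h(b, l, b) ⊞ l)) ⊠ l
Order the arguments:  c ⊞ h(g(b ⊞ b ⊠ c ⊠ l ⊠ l ⊞ c ⊞ c ⊞ l, h(b ⊠ b ⊠ c ⊠ c, h(b, c, b), g(l, l))), c ⊠ l ⊠ l ⊞ g(b ⊞ b ⊞ b, h(l, l, b)) ⊞ g(c, l), h(b ⊞ c ⊞ c ⊠ c ⊠ l ⊠ l ⊞ c ⊠ l ⊠ l ⊞ l ⊠ l, b ⊠ b ⊠ c ⊠ g(b, b) ⊠ g(l, l) ⊠ l, b ⊞ g(c, c) ⊞ g(c, l) ⊞ h(b, l, b) ⊞ l)) ⊠ l ⊞ l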